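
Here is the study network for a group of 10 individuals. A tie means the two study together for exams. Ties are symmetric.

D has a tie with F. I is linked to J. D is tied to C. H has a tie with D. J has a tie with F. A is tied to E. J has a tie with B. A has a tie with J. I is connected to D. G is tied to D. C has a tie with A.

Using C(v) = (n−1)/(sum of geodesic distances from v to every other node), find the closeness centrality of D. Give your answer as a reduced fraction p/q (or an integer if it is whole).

3/5

Distances from D: A:2, B:3, C:1, E:3, F:1, G:1, H:1, I:1, J:2. Sum = 15.
n = 10, so closeness = 9/15 = 3/5.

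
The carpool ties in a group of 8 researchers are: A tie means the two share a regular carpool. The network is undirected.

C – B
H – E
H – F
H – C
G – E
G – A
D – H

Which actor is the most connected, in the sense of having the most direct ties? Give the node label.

H

Degrees — A:1, B:1, C:2, D:1, E:2, F:1, G:2, H:4.
The maximum is 4, attained only by H.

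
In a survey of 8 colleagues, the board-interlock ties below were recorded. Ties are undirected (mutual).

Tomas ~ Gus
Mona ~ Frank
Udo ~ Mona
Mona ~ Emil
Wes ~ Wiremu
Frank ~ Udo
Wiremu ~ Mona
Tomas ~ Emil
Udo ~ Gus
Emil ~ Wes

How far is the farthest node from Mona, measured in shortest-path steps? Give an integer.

2

Distances from Mona: Emil:1, Frank:1, Gus:2, Tomas:2, Udo:1, Wes:2, Wiremu:1.
The largest is 2 (to Wes, Gus, and Tomas), so the eccentricity of Mona is 2.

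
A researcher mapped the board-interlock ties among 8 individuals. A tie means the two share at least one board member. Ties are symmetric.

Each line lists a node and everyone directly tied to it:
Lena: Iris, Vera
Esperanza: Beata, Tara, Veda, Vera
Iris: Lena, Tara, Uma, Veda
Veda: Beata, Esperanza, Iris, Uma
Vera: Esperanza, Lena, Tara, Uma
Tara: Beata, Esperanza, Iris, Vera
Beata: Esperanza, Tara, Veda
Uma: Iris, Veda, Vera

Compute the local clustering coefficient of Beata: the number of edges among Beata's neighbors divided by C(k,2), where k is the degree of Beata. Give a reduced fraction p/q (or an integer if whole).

Beata's neighbors: Esperanza, Tara, and Veda (k = 3).
Possible neighbor pairs: C(3,2) = 3. Edges among them: Esperanza–Tara, Esperanza–Veda → e = 2.
Clustering(Beata) = 2/3.

2/3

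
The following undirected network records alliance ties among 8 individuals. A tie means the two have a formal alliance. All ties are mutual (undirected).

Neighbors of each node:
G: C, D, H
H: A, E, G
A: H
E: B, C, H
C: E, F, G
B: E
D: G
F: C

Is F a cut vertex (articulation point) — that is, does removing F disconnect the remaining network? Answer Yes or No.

No

Even without F, every remaining node can still reach every other (the residual graph is connected), so F is not a cut vertex.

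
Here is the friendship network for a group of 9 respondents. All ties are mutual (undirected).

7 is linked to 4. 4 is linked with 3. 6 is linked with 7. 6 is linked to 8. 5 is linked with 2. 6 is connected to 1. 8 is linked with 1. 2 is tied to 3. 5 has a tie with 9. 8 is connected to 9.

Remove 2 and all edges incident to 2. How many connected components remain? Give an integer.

2's neighbors (3 and 5) remain reachable from one another through other ties, so the rest of the network stays in one piece.

1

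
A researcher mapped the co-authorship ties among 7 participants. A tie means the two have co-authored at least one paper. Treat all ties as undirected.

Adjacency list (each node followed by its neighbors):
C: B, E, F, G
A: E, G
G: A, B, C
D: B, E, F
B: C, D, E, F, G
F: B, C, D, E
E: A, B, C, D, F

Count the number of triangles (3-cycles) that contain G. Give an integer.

G's neighbors: A, B, and C.
Neighbor pairs that are themselves tied: G–B–C. Each forms one triangle with G, for 1 in total.

1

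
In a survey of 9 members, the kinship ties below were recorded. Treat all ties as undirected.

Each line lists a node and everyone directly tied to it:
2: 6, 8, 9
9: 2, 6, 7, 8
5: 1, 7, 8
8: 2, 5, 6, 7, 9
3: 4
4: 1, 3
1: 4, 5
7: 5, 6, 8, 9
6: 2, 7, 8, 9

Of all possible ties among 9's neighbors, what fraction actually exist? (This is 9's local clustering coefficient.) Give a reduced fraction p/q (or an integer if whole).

5/6

9's neighbors: 2, 6, 7, and 8 (k = 4).
Possible neighbor pairs: C(4,2) = 6. Edges among them: 2–6, 2–8, 6–7, 6–8, 7–8 → e = 5.
Clustering(9) = 5/6.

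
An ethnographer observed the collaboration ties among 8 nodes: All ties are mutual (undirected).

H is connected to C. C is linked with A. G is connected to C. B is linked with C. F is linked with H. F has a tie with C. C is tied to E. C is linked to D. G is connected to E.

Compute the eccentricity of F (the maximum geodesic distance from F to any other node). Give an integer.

Distances from F: A:2, B:2, C:1, D:2, E:2, G:2, H:1.
The largest is 2 (to G, B, E, A, and D), so the eccentricity of F is 2.

2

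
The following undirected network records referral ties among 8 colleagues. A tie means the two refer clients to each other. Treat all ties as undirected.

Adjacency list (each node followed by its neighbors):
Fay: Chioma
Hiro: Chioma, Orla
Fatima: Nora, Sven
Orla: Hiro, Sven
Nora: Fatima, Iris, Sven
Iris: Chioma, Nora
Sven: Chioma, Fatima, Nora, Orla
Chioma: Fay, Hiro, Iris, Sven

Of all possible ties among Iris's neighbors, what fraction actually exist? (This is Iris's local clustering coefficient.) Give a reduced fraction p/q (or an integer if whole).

0

Iris's neighbors: Chioma and Nora (k = 2).
Possible neighbor pairs: C(2,2) = 1. Edges among them: none → e = 0.
Clustering(Iris) = 0/1.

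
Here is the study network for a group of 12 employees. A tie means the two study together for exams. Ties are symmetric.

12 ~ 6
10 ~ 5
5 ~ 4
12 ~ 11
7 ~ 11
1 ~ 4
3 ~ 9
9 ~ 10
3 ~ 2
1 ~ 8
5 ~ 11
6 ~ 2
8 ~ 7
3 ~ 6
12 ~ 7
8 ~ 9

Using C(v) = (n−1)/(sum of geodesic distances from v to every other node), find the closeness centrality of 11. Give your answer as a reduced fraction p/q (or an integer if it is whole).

Distances from 11: 1:3, 2:3, 3:3, 4:2, 5:1, 6:2, 7:1, 8:2, 9:3, 10:2, 12:1. Sum = 23.
n = 12, so closeness = 11/23.

11/23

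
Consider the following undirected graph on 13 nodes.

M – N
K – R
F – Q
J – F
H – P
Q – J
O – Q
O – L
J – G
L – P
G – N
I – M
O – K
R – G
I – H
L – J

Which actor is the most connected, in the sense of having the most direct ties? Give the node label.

J

Degrees — F:2, G:3, H:2, I:2, J:4, K:2, L:3, M:2, N:2, O:3, P:2, Q:3, R:2.
The maximum is 4, attained only by J.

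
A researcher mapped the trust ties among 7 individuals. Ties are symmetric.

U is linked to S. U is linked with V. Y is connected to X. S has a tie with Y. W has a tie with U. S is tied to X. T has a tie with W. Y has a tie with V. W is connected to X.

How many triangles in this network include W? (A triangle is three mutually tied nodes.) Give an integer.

W's neighbors are T, U, and X, but none of them are tied to each other, so no triangle contains W.

0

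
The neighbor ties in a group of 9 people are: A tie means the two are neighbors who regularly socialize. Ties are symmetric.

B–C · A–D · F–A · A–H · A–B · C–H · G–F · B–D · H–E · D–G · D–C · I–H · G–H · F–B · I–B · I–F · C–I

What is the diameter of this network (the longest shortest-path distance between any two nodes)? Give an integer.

Eccentricity of each node (its greatest distance to any other): A:2, B:3, C:2, D:3, E:3, F:3, G:2, H:2, I:2.
The maximum eccentricity is 3, realized for instance by the pair B–E via B – I – H – E. So the diameter is 3.

3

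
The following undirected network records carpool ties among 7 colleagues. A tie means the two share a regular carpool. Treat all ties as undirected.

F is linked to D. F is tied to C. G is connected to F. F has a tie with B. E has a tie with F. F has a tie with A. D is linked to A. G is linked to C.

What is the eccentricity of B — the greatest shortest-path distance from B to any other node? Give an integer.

Distances from B: A:2, C:2, D:2, E:2, F:1, G:2.
The largest is 2 (to A, G, D, C, and E), so the eccentricity of B is 2.

2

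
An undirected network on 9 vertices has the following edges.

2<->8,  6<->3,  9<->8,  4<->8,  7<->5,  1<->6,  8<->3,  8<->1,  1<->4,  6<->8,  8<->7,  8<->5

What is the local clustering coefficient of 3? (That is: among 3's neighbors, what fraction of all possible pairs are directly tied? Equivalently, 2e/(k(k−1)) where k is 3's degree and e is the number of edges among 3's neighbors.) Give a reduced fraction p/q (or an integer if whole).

1

3's neighbors: 6 and 8 (k = 2).
Possible neighbor pairs: C(2,2) = 1. Edges among them: 6–8 → e = 1.
Clustering(3) = 1/1.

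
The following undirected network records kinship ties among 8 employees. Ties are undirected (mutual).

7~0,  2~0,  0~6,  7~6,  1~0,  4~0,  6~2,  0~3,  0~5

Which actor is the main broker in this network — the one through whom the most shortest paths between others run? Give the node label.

Unnormalized betweenness of each node: 0:37/2, 1:0, 2:0, 3:0, 4:0, 5:0, 6:1/2, 7:0.
0 has the largest value, 37/2, making it the main broker — the node through which the most shortest paths run.

0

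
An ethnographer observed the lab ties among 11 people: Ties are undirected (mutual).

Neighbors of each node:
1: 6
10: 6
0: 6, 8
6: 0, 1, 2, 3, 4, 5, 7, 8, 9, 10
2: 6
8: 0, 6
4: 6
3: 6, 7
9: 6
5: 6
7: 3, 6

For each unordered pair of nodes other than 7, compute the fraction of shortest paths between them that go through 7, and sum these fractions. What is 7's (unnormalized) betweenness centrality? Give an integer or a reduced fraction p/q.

0

No shortest path between any pair of other nodes passes through 7.
Summing the contributions gives betweenness(7) = 0.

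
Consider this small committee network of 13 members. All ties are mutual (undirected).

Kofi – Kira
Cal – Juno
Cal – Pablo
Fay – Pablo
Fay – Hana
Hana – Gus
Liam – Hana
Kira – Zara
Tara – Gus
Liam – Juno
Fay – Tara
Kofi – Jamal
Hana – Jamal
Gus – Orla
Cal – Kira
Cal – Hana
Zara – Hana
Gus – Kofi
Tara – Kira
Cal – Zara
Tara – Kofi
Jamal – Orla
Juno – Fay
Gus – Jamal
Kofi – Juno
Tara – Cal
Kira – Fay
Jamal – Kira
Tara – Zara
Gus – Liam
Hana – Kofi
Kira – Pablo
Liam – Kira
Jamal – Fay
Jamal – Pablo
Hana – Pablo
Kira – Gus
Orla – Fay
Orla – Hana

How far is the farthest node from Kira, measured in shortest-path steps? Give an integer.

Distances from Kira: Cal:1, Fay:1, Gus:1, Hana:2, Jamal:1, Juno:2, Kofi:1, Liam:1, Orla:2, Pablo:1, Tara:1, Zara:1.
The largest is 2 (to Hana, Juno, and Orla), so the eccentricity of Kira is 2.

2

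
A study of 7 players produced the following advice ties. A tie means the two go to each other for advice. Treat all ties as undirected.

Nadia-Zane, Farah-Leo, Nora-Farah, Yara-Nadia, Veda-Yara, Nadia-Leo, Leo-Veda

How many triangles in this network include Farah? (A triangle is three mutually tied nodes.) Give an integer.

Farah's neighbors are Leo and Nora, but none of them are tied to each other, so no triangle contains Farah.

0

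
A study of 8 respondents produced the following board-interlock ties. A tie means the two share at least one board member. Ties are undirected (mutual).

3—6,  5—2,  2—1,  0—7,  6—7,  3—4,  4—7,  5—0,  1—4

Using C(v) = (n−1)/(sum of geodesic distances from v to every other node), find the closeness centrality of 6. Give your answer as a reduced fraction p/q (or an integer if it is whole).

7/16

Distances from 6: 0:2, 1:3, 2:4, 3:1, 4:2, 5:3, 7:1. Sum = 16.
n = 8, so closeness = 7/16.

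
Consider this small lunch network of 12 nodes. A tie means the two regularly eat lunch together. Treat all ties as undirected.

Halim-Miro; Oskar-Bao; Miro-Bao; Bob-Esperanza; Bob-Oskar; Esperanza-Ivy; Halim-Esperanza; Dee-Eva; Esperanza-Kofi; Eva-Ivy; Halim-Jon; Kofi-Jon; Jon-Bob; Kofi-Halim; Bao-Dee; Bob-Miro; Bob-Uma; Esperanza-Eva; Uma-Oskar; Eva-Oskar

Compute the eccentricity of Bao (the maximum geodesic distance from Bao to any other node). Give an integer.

Distances from Bao: Bob:2, Dee:1, Esperanza:3, Eva:2, Halim:2, Ivy:3, Jon:3, Kofi:3, Miro:1, Oskar:1, Uma:2.
The largest is 3 (to Ivy, Esperanza, Jon, and Kofi), so the eccentricity of Bao is 3.

3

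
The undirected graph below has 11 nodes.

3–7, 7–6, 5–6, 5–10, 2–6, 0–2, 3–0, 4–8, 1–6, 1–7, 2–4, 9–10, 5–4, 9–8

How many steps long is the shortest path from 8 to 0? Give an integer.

One shortest route is 8 – 4 – 2 – 0, which uses 3 edges, and at distance 2 from 8 we only reach {2, 5, 10}, which does not include 0. So d(8,0) = 3.

3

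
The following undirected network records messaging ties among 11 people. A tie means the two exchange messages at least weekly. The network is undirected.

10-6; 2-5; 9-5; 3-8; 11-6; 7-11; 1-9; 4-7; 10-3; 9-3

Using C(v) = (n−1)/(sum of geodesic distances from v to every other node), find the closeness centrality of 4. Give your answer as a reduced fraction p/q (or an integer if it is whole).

Distances from 4: 1:7, 2:8, 3:5, 5:7, 6:3, 7:1, 8:6, 9:6, 10:4, 11:2. Sum = 49.
n = 11, so closeness = 10/49.

10/49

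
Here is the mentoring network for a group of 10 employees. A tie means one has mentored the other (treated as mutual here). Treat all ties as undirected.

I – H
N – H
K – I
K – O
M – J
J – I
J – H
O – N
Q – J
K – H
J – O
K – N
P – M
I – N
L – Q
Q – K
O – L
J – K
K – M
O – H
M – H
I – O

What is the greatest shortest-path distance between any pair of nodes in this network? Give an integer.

Eccentricity of each node (its greatest distance to any other): H:2, I:3, J:2, K:2, L:4, M:3, N:3, O:3, P:4, Q:3.
The maximum eccentricity is 4, realized for instance by the pair P–L via P – M – J – Q – L. So the diameter is 4.

4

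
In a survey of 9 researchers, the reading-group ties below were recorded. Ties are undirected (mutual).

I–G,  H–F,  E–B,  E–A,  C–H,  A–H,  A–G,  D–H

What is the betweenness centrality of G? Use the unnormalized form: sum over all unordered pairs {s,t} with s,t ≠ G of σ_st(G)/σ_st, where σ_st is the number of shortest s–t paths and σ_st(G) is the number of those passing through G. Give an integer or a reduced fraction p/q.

7

Pairs whose geodesics pass through G — I–C: 1; I–B: 1; I–F: 1; I–D: 1; I–E: 1; I–H: 1; I–A: 1.
All other pairs contribute 0.
Summing the contributions gives betweenness(G) = 7.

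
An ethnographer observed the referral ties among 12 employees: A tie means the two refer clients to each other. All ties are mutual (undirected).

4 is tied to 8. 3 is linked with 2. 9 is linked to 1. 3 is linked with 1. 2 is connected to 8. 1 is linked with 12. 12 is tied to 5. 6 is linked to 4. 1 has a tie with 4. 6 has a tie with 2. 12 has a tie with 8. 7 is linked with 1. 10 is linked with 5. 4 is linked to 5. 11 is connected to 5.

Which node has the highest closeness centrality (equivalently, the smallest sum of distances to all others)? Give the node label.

Farness (sum of distances to all others) for each node — 1:19, 2:26, 3:25, 4:18, 5:22, 6:25, 7:29, 8:23, 9:29, 10:32, 11:32, 12:20.
The smallest farness is 18, for 4, so 4 has the highest closeness.

4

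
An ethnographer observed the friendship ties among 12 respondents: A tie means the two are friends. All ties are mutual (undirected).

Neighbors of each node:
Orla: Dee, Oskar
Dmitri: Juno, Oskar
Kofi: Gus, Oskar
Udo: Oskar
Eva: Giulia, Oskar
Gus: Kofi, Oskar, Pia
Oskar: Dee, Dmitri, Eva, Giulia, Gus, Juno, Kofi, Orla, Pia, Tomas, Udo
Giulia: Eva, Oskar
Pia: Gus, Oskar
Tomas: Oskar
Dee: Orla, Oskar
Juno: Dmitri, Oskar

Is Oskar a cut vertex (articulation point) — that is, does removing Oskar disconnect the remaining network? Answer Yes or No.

Yes

Removing Oskar leaves {Dee and Orla} with no path to {Dmitri and Juno}, so the network splits into 6 components. Oskar is a cut vertex.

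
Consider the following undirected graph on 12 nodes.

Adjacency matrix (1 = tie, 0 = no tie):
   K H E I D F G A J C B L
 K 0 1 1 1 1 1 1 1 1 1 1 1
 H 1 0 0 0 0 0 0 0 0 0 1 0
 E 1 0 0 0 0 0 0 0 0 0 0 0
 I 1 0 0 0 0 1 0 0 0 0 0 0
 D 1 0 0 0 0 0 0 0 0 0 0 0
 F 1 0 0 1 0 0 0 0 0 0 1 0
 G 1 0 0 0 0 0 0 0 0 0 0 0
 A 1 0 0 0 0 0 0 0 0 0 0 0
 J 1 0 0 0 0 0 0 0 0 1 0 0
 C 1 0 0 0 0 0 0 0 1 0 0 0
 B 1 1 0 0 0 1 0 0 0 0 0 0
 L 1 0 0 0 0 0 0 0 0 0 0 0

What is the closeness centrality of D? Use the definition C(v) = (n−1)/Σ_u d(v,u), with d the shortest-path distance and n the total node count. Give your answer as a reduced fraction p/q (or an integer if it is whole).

Distances from D: A:2, B:2, C:2, E:2, F:2, G:2, H:2, I:2, J:2, K:1, L:2. Sum = 21.
n = 12, so closeness = 11/21.

11/21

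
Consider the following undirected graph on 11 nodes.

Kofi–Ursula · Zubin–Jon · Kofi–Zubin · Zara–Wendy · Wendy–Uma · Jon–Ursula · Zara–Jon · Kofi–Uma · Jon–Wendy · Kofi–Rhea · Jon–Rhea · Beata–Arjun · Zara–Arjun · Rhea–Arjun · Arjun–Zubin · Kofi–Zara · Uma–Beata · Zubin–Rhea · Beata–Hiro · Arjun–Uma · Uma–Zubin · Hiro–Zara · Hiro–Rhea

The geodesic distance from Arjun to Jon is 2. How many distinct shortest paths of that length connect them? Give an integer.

The shortest distance is 2. The length-2 paths are: Arjun–Zara–Jon; Arjun–Zubin–Jon; Arjun–Rhea–Jon.
That gives 3 distinct shortest paths.

3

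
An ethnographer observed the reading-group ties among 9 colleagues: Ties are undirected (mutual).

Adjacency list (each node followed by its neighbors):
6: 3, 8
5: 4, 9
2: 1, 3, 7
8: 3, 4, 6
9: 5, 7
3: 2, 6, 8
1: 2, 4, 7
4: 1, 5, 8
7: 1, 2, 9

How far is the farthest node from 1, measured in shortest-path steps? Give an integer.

3

Distances from 1: 2:1, 3:2, 4:1, 5:2, 6:3, 7:1, 8:2, 9:2.
The largest is 3 (to 6), so the eccentricity of 1 is 3.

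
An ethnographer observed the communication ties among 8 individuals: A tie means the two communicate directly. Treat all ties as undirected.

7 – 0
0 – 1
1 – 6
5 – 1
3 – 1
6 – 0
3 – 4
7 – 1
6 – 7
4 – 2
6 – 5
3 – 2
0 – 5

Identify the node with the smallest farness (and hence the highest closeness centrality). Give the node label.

1

Farness (sum of distances to all others) for each node — 0:12, 1:9, 2:16, 3:11, 4:16, 5:13, 6:12, 7:13.
The smallest farness is 9, for 1, so 1 has the highest closeness.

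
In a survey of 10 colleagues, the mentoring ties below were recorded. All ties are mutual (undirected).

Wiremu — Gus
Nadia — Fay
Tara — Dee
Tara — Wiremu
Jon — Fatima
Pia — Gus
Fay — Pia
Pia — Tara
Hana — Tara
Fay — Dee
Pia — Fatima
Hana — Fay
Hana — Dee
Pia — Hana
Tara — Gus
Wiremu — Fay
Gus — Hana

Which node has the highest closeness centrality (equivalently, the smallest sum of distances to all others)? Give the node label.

Farness (sum of distances to all others) for each node — Dee:18, Fatima:19, Fay:14, Gus:16, Hana:14, Jon:27, Nadia:22, Pia:13, Tara:15, Wiremu:18.
The smallest farness is 13, for Pia, so Pia has the highest closeness.

Pia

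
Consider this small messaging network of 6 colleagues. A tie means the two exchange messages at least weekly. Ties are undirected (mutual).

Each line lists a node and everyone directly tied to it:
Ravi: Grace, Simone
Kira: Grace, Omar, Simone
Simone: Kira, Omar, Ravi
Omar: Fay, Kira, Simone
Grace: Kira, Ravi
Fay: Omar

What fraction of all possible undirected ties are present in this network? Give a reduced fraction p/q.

7/15

There are 7 edges and 6 nodes, so the maximum possible is C(6,2) = 15.
Density = 7/15.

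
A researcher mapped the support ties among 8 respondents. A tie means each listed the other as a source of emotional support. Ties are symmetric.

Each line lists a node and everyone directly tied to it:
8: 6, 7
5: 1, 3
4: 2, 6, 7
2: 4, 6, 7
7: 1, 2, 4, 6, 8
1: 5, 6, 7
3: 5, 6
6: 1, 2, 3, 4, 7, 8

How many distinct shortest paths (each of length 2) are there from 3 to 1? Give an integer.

The shortest distance is 2. The length-2 paths are: 3–6–1; 3–5–1.
That gives 2 distinct shortest paths.

2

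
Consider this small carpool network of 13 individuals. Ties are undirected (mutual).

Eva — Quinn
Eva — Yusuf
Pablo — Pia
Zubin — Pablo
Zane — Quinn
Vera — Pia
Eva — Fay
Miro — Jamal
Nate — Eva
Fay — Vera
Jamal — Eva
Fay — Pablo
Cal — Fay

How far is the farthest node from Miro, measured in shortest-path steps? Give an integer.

5

Distances from Miro: Cal:4, Eva:2, Fay:3, Jamal:1, Nate:3, Pablo:4, Pia:5, Quinn:3, Vera:4, Yusuf:3, Zane:4, Zubin:5.
The largest is 5 (to Zubin and Pia), so the eccentricity of Miro is 5.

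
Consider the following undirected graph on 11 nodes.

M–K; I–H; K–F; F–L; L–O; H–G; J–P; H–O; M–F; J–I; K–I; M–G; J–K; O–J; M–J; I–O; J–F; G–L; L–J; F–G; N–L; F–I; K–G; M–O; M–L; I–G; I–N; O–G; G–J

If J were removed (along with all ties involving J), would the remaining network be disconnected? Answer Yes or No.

Yes

Removing J leaves {F, G, H, I, K, L, M, N, and O} with no path to {P}, so the network splits into 2 components. J is a cut vertex.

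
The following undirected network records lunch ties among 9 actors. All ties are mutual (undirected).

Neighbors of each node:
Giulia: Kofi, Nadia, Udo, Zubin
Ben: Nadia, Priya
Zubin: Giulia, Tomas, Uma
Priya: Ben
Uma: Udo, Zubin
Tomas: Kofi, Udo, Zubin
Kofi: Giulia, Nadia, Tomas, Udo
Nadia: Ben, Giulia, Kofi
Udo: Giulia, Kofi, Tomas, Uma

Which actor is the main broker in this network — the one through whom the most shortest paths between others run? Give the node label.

Nadia

Unnormalized betweenness of each node: Ben:7, Giulia:22/3, Kofi:35/6, Nadia:12, Priya:0, Tomas:5/6, Udo:13/3, Uma:1/3, Zubin:7/3.
Nadia has the largest value, 12, making it the main broker — the node through which the most shortest paths run.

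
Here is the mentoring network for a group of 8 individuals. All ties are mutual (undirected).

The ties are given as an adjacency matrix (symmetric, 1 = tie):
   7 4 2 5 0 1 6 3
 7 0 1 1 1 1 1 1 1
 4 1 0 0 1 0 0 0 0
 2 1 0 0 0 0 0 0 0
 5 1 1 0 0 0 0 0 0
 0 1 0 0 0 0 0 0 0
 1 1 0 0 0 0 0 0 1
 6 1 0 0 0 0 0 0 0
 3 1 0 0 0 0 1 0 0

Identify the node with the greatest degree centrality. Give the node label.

Degrees — 0:1, 1:2, 2:1, 3:2, 4:2, 5:2, 6:1, 7:7.
The maximum is 7, attained only by 7.

7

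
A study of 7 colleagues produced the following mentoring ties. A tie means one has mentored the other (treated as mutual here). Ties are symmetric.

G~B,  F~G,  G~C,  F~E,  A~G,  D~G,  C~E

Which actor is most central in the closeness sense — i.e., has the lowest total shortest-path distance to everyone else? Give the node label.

G

Farness (sum of distances to all others) for each node — A:12, B:12, C:10, D:12, E:13, F:10, G:7.
The smallest farness is 7, for G, so G has the highest closeness.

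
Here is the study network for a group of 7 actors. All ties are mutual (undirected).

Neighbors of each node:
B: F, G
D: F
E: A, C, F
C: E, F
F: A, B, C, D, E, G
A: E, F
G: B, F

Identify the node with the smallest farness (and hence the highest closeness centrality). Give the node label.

F

Farness (sum of distances to all others) for each node — A:10, B:10, C:10, D:11, E:9, F:6, G:10.
The smallest farness is 6, for F, so F has the highest closeness.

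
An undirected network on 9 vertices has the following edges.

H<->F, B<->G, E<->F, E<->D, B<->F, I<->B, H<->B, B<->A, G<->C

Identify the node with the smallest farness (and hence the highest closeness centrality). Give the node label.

B

Farness (sum of distances to all others) for each node — A:19, B:12, C:24, D:26, E:19, F:14, G:17, H:16, I:19.
The smallest farness is 12, for B, so B has the highest closeness.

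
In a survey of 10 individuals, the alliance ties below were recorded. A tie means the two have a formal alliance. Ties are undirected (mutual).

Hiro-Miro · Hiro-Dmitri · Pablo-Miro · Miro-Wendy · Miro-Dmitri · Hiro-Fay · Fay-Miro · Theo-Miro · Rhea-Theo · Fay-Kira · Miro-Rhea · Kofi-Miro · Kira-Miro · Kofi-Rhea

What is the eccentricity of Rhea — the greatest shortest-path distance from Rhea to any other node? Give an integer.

2

Distances from Rhea: Dmitri:2, Fay:2, Hiro:2, Kira:2, Kofi:1, Miro:1, Pablo:2, Theo:1, Wendy:2.
The largest is 2 (to Dmitri, Kira, Wendy, Hiro, Fay, and Pablo), so the eccentricity of Rhea is 2.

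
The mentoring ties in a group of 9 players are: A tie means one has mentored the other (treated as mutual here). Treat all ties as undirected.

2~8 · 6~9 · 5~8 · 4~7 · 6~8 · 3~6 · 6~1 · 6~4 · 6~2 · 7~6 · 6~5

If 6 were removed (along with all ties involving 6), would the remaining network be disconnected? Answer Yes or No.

Yes

Removing 6 leaves {2, 5, and 8} with no path to {3}, so the network splits into 5 components. 6 is a cut vertex.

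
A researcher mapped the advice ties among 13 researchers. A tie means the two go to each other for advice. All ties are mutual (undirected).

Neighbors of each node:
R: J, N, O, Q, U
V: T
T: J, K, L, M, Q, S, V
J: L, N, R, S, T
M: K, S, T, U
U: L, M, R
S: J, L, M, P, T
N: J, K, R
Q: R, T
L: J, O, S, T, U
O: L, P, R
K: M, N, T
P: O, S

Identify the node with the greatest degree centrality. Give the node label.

T

Degrees — J:5, K:3, L:5, M:4, N:3, O:3, P:2, Q:2, R:5, S:5, T:7, U:3, V:1.
The maximum is 7, attained only by T.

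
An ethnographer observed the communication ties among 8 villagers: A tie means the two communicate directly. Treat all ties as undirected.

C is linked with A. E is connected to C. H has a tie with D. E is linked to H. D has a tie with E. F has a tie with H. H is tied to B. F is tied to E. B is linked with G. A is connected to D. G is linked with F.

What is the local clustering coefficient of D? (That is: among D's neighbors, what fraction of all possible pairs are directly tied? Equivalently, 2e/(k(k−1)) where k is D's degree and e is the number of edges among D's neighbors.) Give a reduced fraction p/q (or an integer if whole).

D's neighbors: A, E, and H (k = 3).
Possible neighbor pairs: C(3,2) = 3. Edges among them: E–H → e = 1.
Clustering(D) = 1/3.

1/3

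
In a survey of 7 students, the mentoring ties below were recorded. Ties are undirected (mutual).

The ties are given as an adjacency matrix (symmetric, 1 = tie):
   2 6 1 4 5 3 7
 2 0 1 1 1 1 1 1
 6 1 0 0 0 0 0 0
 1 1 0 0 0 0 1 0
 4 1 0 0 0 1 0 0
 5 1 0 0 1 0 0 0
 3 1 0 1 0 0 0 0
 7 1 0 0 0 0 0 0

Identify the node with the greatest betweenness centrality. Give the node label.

Unnormalized betweenness of each node: 1:0, 2:13, 3:0, 4:0, 5:0, 6:0, 7:0.
2 has the largest value, 13, making it the main broker — the node through which the most shortest paths run.

2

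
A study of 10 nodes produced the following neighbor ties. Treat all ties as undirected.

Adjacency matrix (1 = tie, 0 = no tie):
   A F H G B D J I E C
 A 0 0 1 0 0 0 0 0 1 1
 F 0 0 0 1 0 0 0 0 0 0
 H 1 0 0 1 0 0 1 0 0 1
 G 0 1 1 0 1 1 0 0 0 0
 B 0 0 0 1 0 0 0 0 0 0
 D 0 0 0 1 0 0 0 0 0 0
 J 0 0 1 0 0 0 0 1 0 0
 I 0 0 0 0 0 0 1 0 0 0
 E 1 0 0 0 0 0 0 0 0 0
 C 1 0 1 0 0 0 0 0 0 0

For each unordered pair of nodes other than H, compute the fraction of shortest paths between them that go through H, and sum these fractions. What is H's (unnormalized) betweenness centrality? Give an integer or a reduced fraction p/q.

26

Pairs whose geodesics pass through H — A–F: 1; A–G: 1; A–B: 1; A–D: 1; A–J: 1; A–I: 1; F–J: 1; F–I: 1; F–E: 1; F–C: 1; G–J: 1; G–I: 1; G–E: 1; G–C: 1 … (+12 more pairs).
All other pairs contribute 0.
Summing the contributions gives betweenness(H) = 26.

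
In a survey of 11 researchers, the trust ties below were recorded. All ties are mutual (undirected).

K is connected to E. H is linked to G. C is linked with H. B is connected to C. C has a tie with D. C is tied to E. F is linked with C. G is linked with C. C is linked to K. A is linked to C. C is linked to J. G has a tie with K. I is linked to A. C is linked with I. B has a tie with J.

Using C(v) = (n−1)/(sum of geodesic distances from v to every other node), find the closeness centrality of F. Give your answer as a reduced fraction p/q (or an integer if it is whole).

Distances from F: A:2, B:2, C:1, D:2, E:2, G:2, H:2, I:2, J:2, K:2. Sum = 19.
n = 11, so closeness = 10/19.

10/19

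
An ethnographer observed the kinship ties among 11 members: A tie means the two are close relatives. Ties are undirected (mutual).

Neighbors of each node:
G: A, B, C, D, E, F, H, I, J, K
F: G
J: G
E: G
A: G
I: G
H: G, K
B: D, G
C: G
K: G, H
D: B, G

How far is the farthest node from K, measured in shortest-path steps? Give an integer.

2

Distances from K: A:2, B:2, C:2, D:2, E:2, F:2, G:1, H:1, I:2, J:2.
The largest is 2 (to E, C, J, I, D, A, B, and F), so the eccentricity of K is 2.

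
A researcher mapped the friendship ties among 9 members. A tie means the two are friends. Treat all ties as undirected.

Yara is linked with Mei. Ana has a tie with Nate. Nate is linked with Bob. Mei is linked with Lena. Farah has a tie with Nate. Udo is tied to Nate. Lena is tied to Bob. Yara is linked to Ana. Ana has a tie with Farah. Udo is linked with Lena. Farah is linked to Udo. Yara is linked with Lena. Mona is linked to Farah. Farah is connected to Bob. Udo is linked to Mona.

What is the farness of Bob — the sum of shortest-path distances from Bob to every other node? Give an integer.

Distances from Bob: Ana:2, Farah:1, Lena:1, Mei:2, Mona:2, Nate:1, Udo:2, Yara:2.
Sum = 2 + 1 + 1 + 2 + 2 + 1 + 2 + 2 = 13.

13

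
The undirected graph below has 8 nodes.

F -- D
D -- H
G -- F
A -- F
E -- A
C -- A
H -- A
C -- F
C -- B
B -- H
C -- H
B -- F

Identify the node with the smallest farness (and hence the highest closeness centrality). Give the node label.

Farness (sum of distances to all others) for each node — A:10, B:12, C:10, D:13, E:16, F:9, G:15, H:11.
The smallest farness is 9, for F, so F has the highest closeness.

F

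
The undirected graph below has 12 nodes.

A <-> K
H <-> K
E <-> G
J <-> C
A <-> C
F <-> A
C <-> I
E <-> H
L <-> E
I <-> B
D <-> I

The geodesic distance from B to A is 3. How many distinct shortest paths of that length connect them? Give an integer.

1

The shortest distance is 3, and the only length-3 path is B–I–C–A. So there is exactly 1 shortest path.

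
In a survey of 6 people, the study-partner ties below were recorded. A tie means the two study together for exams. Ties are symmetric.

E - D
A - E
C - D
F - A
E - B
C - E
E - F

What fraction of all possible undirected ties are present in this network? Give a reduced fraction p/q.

7/15

There are 7 edges and 6 nodes, so the maximum possible is C(6,2) = 15.
Density = 7/15.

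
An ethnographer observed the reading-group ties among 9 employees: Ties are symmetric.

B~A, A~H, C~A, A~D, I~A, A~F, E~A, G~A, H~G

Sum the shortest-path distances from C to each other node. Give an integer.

Distances from C: A:1, B:2, D:2, E:2, F:2, G:2, H:2, I:2.
Sum = 1 + 2 + 2 + 2 + 2 + 2 + 2 + 2 = 15.

15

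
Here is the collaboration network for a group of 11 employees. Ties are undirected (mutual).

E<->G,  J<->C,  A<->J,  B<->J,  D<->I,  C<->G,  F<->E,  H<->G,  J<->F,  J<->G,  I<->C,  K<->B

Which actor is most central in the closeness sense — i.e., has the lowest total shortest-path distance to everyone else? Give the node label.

Farness (sum of distances to all others) for each node — A:25, B:23, C:18, D:34, E:25, F:23, G:18, H:27, I:25, J:16, K:32.
The smallest farness is 16, for J, so J has the highest closeness.

J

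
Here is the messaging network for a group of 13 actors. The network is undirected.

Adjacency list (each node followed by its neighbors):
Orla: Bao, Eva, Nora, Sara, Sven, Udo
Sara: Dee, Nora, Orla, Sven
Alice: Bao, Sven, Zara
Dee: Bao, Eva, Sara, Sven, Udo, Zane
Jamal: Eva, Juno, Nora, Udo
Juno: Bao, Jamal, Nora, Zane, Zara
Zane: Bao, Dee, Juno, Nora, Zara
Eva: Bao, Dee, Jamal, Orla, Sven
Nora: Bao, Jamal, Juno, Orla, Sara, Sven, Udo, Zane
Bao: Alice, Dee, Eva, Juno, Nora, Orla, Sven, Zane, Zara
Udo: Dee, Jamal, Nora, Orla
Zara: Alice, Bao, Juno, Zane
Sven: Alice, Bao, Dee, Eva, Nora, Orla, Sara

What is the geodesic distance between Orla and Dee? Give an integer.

One shortest route is Orla – Sara – Dee, which uses 2 edges, and Orla and Dee are not directly tied, so nothing shorter exists. So d(Orla,Dee) = 2.

2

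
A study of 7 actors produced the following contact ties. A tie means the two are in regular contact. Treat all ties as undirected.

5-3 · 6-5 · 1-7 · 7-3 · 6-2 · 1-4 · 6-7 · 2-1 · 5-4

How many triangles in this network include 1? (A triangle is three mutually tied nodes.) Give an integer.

1's neighbors are 2, 4, and 7, but none of them are tied to each other, so no triangle contains 1.

0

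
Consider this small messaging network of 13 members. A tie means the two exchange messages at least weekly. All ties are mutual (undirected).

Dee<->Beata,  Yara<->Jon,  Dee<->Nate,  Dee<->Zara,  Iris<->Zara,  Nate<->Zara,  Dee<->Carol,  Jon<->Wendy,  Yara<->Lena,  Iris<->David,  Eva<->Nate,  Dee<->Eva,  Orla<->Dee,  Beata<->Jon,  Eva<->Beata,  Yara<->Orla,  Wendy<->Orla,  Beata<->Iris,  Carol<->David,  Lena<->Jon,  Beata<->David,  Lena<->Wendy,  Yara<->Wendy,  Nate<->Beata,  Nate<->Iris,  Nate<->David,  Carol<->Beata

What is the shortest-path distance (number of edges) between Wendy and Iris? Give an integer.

One shortest route is Wendy – Jon – Beata – Iris, which uses 3 edges, and at distance 2 from Wendy we only reach {Beata, Dee}, which does not include Iris. So d(Wendy,Iris) = 3.

3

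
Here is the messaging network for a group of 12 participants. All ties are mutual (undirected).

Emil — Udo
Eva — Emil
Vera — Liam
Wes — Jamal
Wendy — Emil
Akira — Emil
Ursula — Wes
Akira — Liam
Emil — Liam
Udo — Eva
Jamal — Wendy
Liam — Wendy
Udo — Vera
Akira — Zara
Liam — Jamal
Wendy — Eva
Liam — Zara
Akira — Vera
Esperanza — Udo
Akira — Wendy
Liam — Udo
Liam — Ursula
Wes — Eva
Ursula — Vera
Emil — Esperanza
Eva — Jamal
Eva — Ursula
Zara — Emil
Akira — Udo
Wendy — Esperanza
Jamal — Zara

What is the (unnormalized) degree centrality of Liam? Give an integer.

Liam is directly tied to Akira, Emil, Jamal, Udo, Ursula, Vera, Wendy, and Zara. That is 8 neighbors, so the degree of Liam is 8.

8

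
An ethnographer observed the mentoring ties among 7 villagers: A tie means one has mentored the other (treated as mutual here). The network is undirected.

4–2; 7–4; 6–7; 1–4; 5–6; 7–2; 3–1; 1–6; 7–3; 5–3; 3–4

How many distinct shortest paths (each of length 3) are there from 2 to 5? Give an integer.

The shortest distance is 3. The length-3 paths are: 2–7–6–5; 2–7–3–5; 2–4–3–5.
That gives 3 distinct shortest paths.

3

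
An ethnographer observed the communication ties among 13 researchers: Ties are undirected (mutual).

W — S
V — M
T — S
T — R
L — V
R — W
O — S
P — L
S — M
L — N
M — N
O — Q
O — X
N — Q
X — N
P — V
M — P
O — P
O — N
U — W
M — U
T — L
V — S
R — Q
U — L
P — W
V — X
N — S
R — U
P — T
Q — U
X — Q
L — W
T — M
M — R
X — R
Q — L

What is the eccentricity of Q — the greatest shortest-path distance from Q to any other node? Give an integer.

Distances from Q: L:1, M:2, N:1, O:1, P:2, R:1, S:2, T:2, U:1, V:2, W:2, X:1.
The largest is 2 (to V, M, S, W, T, and P), so the eccentricity of Q is 2.

2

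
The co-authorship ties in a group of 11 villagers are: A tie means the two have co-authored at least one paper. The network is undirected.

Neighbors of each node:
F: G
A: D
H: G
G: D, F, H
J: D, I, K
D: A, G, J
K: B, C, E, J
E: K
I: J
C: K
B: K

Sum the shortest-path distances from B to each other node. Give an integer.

31

Distances from B: A:4, C:2, D:3, E:2, F:5, G:4, H:5, I:3, J:2, K:1.
Sum = 4 + 2 + 3 + 2 + 5 + 4 + 5 + 3 + 2 + 1 = 31.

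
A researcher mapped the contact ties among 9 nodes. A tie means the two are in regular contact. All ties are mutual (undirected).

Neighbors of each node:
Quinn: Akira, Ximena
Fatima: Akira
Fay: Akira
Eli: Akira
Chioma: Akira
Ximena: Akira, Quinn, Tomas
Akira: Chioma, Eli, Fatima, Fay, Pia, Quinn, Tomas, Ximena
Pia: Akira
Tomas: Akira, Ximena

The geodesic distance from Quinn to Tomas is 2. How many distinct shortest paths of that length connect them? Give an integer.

The shortest distance is 2. The length-2 paths are: Quinn–Akira–Tomas; Quinn–Ximena–Tomas.
That gives 2 distinct shortest paths.

2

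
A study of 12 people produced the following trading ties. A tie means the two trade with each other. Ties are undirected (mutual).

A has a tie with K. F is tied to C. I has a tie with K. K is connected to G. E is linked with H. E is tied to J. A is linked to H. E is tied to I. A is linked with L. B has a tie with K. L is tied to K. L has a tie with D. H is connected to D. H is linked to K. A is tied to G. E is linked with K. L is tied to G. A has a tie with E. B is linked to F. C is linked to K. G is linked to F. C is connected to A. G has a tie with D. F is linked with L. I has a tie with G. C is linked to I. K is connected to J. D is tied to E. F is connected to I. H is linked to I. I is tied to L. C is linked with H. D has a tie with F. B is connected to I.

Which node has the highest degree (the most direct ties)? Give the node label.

K

Degrees — A:6, B:3, C:5, D:5, E:6, F:6, G:6, H:6, I:8, J:2, K:9, L:6.
The maximum is 9, attained only by K.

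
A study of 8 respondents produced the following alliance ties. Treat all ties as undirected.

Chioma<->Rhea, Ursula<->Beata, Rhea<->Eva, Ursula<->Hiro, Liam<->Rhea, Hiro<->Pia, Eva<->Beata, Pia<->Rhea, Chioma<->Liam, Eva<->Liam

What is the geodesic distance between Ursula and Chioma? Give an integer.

One shortest route is Ursula – Hiro – Pia – Rhea – Chioma, which uses 4 edges, and at distance 3 from Ursula we only reach {Liam, Rhea}, which does not include Chioma. So d(Ursula,Chioma) = 4.

4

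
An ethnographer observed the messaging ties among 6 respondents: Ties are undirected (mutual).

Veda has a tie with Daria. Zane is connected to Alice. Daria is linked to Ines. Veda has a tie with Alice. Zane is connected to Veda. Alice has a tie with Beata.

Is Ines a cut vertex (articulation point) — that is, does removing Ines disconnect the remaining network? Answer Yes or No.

Even without Ines, every remaining node can still reach every other (the residual graph is connected), so Ines is not a cut vertex.

No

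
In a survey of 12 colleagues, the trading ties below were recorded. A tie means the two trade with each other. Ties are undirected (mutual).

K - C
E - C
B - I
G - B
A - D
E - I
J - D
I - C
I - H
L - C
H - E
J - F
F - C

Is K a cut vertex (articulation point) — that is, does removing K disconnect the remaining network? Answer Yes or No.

No

Even without K, every remaining node can still reach every other (the residual graph is connected), so K is not a cut vertex.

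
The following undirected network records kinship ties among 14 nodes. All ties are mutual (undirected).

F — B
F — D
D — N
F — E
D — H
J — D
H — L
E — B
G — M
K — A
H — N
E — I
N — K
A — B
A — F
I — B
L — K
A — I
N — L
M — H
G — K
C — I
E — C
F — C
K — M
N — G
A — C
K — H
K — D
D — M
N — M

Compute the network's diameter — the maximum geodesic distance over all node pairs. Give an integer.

4

Eccentricity of each node (its greatest distance to any other): A:3, B:3, C:3, D:3, E:4, F:3, G:4, H:3, I:4, J:4, K:3, L:4, M:3, N:3.
The maximum eccentricity is 4, realized for instance by the pair L–E via L – K – A – I – E. So the diameter is 4.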